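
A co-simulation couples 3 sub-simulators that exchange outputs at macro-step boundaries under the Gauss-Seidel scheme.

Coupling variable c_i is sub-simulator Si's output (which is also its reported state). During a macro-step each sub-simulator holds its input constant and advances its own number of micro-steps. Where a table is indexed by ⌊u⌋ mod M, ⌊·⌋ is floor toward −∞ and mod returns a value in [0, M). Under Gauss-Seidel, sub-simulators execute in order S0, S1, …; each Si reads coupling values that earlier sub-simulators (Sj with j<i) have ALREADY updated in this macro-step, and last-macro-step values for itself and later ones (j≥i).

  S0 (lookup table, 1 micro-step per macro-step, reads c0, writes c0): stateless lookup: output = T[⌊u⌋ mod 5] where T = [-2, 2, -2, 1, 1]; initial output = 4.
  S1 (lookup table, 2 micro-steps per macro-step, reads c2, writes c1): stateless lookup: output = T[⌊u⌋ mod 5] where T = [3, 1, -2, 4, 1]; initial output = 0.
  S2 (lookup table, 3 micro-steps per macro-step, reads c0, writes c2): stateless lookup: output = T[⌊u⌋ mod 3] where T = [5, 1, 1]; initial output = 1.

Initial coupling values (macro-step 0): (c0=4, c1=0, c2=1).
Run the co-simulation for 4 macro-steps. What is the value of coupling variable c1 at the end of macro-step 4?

macro 1: S0 reads c0=4 → after 1×micro: 1; S1 reads c2=1 → after 2×micro: 1; S2 reads c0=1 → after 3×micro: 1 ⇒ (c0=1, c1=1, c2=1)
macro 2: S0 reads c0=1 → after 1×micro: 2; S1 reads c2=1 → after 2×micro: 1; S2 reads c0=2 → after 3×micro: 1 ⇒ (c0=2, c1=1, c2=1)
macro 3: S0 reads c0=2 → after 1×micro: -2; S1 reads c2=1 → after 2×micro: 1; S2 reads c0=-2 → after 3×micro: 1 ⇒ (c0=-2, c1=1, c2=1)
macro 4: S0 reads c0=-2 → after 1×micro: 1; S1 reads c2=1 → after 2×micro: 1; S2 reads c0=1 → after 3×micro: 1 ⇒ (c0=1, c1=1, c2=1)

c1 at macro-step 4 = 1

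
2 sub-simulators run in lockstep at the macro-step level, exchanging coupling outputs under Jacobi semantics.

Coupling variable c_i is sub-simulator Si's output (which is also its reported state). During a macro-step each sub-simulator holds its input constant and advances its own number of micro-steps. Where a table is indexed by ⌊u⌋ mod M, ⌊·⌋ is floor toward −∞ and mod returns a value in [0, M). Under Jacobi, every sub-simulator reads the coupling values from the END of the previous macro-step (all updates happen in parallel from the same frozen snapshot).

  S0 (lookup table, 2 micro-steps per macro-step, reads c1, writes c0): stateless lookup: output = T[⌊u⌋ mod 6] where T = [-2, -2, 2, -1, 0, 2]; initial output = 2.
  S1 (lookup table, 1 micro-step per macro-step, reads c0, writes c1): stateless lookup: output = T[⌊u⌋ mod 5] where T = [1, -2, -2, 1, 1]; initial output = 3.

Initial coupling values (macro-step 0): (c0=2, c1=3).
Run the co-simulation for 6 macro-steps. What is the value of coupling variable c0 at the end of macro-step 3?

macro 1: S0 reads c1=3 → after 2×micro: -1; S1 reads c0=2 → after 1×micro: -2 ⇒ (c0=-1, c1=-2)
macro 2: S0 reads c1=-2 → after 2×micro: 0; S1 reads c0=-1 → after 1×micro: 1 ⇒ (c0=0, c1=1)
macro 3: S0 reads c1=1 → after 2×micro: -2; S1 reads c0=0 → after 1×micro: 1 ⇒ (c0=-2, c1=1)
macro 4: S0 reads c1=1 → after 2×micro: -2; S1 reads c0=-2 → after 1×micro: 1 ⇒ (c0=-2, c1=1)
macro 5: S0 reads c1=1 → after 2×micro: -2; S1 reads c0=-2 → after 1×micro: 1 ⇒ (c0=-2, c1=1)
macro 6: S0 reads c1=1 → after 2×micro: -2; S1 reads c0=-2 → after 1×micro: 1 ⇒ (c0=-2, c1=1)

c0 at macro-step 3 = -2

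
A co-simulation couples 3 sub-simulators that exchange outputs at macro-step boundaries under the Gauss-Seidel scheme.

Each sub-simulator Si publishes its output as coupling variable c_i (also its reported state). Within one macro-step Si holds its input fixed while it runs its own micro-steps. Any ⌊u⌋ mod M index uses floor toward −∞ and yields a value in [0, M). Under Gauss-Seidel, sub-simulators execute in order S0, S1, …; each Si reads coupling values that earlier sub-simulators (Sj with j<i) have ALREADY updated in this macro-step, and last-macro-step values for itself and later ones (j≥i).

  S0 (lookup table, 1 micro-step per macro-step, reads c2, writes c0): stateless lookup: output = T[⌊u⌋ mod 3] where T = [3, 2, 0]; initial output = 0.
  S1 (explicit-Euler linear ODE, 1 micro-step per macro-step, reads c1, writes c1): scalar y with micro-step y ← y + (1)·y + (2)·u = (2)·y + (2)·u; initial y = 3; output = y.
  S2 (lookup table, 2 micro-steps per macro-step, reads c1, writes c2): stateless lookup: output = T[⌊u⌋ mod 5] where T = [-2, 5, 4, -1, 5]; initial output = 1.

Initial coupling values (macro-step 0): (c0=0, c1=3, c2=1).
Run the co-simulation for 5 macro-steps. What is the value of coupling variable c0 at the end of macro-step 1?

macro 1: S0 reads c2=1 → after 1×micro: 2; S1 reads c1=3 → after 1×micro: 12; S2 reads c1=12 → after 2×micro: 4 ⇒ (c0=2, c1=12, c2=4)
macro 2: S0 reads c2=4 → after 1×micro: 2; S1 reads c1=12 → after 1×micro: 48; S2 reads c1=48 → after 2×micro: -1 ⇒ (c0=2, c1=48, c2=-1)
macro 3: S0 reads c2=-1 → after 1×micro: 0; S1 reads c1=48 → after 1×micro: 192; S2 reads c1=192 → after 2×micro: 4 ⇒ (c0=0, c1=192, c2=4)
macro 4: S0 reads c2=4 → after 1×micro: 2; S1 reads c1=192 → after 1×micro: 768; S2 reads c1=768 → after 2×micro: -1 ⇒ (c0=2, c1=768, c2=-1)
macro 5: S0 reads c2=-1 → after 1×micro: 0; S1 reads c1=768 → after 1×micro: 3072; S2 reads c1=3072 → after 2×micro: 4 ⇒ (c0=0, c1=3072, c2=4)

c0 at macro-step 1 = 2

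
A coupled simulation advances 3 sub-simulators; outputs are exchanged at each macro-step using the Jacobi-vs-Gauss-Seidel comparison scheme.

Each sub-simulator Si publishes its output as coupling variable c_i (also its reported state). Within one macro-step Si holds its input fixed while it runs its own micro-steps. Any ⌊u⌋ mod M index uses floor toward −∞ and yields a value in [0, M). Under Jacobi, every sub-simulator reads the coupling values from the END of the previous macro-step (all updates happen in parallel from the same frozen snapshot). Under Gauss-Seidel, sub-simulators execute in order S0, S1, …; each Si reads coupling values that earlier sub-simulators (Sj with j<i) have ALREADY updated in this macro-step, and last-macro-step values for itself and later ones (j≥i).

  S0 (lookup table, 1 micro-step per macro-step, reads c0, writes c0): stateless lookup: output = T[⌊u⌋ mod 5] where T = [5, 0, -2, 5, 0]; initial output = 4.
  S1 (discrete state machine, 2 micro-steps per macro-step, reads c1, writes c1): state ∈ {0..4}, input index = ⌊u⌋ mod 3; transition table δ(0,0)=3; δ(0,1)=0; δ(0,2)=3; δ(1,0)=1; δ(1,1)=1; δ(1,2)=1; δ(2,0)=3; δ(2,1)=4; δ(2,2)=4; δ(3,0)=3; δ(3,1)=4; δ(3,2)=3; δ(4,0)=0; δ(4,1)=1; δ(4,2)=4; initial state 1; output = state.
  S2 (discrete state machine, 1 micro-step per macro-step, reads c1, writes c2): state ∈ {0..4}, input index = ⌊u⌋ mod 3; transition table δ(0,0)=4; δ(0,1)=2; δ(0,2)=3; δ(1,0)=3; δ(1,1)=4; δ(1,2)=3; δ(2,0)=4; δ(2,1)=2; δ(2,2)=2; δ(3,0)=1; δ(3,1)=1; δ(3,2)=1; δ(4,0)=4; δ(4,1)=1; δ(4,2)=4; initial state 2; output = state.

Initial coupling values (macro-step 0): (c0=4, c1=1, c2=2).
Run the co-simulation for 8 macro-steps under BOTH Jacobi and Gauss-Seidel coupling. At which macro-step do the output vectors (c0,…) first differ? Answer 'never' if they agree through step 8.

first divergence at macro-step: never

[Jacobi] macro 1: S0 reads c0=4 → after 1×micro: 0; S1 reads c1=1 → after 2×micro: 1; S2 reads c1=1 → after 1×micro: 2 ⇒ (c0=0, c1=1, c2=2)
[Jacobi] macro 2: S0 reads c0=0 → after 1×micro: 5; S1 reads c1=1 → after 2×micro: 1; S2 reads c1=1 → after 1×micro: 2 ⇒ (c0=5, c1=1, c2=2)
[Jacobi] macro 3: S0 reads c0=5 → after 1×micro: 5; S1 reads c1=1 → after 2×micro: 1; S2 reads c1=1 → after 1×micro: 2 ⇒ (c0=5, c1=1, c2=2)
[Jacobi] macro 4: S0 reads c0=5 → after 1×micro: 5; S1 reads c1=1 → after 2×micro: 1; S2 reads c1=1 → after 1×micro: 2 ⇒ (c0=5, c1=1, c2=2)
[Jacobi] macro 5: S0 reads c0=5 → after 1×micro: 5; S1 reads c1=1 → after 2×micro: 1; S2 reads c1=1 → after 1×micro: 2 ⇒ (c0=5, c1=1, c2=2)
[Jacobi] macro 6: S0 reads c0=5 → after 1×micro: 5; S1 reads c1=1 → after 2×micro: 1; S2 reads c1=1 → after 1×micro: 2 ⇒ (c0=5, c1=1, c2=2)
[Jacobi] macro 7: S0 reads c0=5 → after 1×micro: 5; S1 reads c1=1 → after 2×micro: 1; S2 reads c1=1 → after 1×micro: 2 ⇒ (c0=5, c1=1, c2=2)
[Jacobi] macro 8: S0 reads c0=5 → after 1×micro: 5; S1 reads c1=1 → after 2×micro: 1; S2 reads c1=1 → after 1×micro: 2 ⇒ (c0=5, c1=1, c2=2)
[Gauss-Seidel] macro 1: S0 reads c0=4 → after 1×micro: 0; S1 reads c1=1 → after 2×micro: 1; S2 reads c1=1 → after 1×micro: 2 ⇒ (c0=0, c1=1, c2=2)
[Gauss-Seidel] macro 2: S0 reads c0=0 → after 1×micro: 5; S1 reads c1=1 → after 2×micro: 1; S2 reads c1=1 → after 1×micro: 2 ⇒ (c0=5, c1=1, c2=2)
[Gauss-Seidel] macro 3: S0 reads c0=5 → after 1×micro: 5; S1 reads c1=1 → after 2×micro: 1; S2 reads c1=1 → after 1×micro: 2 ⇒ (c0=5, c1=1, c2=2)
[Gauss-Seidel] macro 4: S0 reads c0=5 → after 1×micro: 5; S1 reads c1=1 → after 2×micro: 1; S2 reads c1=1 → after 1×micro: 2 ⇒ (c0=5, c1=1, c2=2)
[Gauss-Seidel] macro 5: S0 reads c0=5 → after 1×micro: 5; S1 reads c1=1 → after 2×micro: 1; S2 reads c1=1 → after 1×micro: 2 ⇒ (c0=5, c1=1, c2=2)
[Gauss-Seidel] macro 6: S0 reads c0=5 → after 1×micro: 5; S1 reads c1=1 → after 2×micro: 1; S2 reads c1=1 → after 1×micro: 2 ⇒ (c0=5, c1=1, c2=2)
[Gauss-Seidel] macro 7: S0 reads c0=5 → after 1×micro: 5; S1 reads c1=1 → after 2×micro: 1; S2 reads c1=1 → after 1×micro: 2 ⇒ (c0=5, c1=1, c2=2)
[Gauss-Seidel] macro 8: S0 reads c0=5 → after 1×micro: 5; S1 reads c1=1 → after 2×micro: 1; S2 reads c1=1 → after 1×micro: 2 ⇒ (c0=5, c1=1, c2=2)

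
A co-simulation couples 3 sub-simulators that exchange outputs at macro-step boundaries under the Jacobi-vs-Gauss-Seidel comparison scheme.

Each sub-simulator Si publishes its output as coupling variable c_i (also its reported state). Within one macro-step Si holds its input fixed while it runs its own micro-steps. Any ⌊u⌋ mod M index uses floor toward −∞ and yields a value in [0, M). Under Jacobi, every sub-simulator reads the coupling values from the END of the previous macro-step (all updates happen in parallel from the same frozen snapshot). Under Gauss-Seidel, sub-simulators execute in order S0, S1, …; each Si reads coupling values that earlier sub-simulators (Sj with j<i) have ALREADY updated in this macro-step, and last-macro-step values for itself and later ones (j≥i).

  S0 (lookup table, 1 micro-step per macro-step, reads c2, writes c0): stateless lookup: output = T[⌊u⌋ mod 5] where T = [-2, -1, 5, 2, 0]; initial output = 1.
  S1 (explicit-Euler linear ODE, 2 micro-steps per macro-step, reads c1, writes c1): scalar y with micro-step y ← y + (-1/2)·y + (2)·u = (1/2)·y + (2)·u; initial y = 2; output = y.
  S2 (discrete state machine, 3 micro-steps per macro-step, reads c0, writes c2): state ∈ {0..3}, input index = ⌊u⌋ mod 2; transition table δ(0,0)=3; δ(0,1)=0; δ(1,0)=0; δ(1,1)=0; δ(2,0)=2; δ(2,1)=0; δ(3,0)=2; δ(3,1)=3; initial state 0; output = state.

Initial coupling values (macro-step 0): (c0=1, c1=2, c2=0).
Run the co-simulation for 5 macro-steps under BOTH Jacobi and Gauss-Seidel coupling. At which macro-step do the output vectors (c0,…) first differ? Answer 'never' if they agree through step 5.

first divergence at macro-step: 1

[Jacobi] macro 1: S0 reads c2=0 → after 1×micro: -2; S1 reads c1=2 → after 2×micro: 13/2; S2 reads c0=1 → after 3×micro: 0 ⇒ (c0=-2, c1=13/2, c2=0)
[Jacobi] macro 2: S0 reads c2=0 → after 1×micro: -2; S1 reads c1=13/2 → after 2×micro: 169/8; S2 reads c0=-2 → after 3×micro: 2 ⇒ (c0=-2, c1=169/8, c2=2)
[Jacobi] macro 3: S0 reads c2=2 → after 1×micro: 5; S1 reads c1=169/8 → after 2×micro: 2197/32; S2 reads c0=-2 → after 3×micro: 2 ⇒ (c0=5, c1=2197/32, c2=2)
[Jacobi] macro 4: S0 reads c2=2 → after 1×micro: 5; S1 reads c1=2197/32 → after 2×micro: 28561/128; S2 reads c0=5 → after 3×micro: 0 ⇒ (c0=5, c1=28561/128, c2=0)
[Jacobi] macro 5: S0 reads c2=0 → after 1×micro: -2; S1 reads c1=28561/128 → after 2×micro: 371293/512; S2 reads c0=5 → after 3×micro: 0 ⇒ (c0=-2, c1=371293/512, c2=0)
[Gauss-Seidel] macro 1: S0 reads c2=0 → after 1×micro: -2; S1 reads c1=2 → after 2×micro: 13/2; S2 reads c0=-2 → after 3×micro: 2 ⇒ (c0=-2, c1=13/2, c2=2)
[Gauss-Seidel] macro 2: S0 reads c2=2 → after 1×micro: 5; S1 reads c1=13/2 → after 2×micro: 169/8; S2 reads c0=5 → after 3×micro: 0 ⇒ (c0=5, c1=169/8, c2=0)
[Gauss-Seidel] macro 3: S0 reads c2=0 → after 1×micro: -2; S1 reads c1=169/8 → after 2×micro: 2197/32; S2 reads c0=-2 → after 3×micro: 2 ⇒ (c0=-2, c1=2197/32, c2=2)
[Gauss-Seidel] macro 4: S0 reads c2=2 → after 1×micro: 5; S1 reads c1=2197/32 → after 2×micro: 28561/128; S2 reads c0=5 → after 3×micro: 0 ⇒ (c0=5, c1=28561/128, c2=0)
[Gauss-Seidel] macro 5: S0 reads c2=0 → after 1×micro: -2; S1 reads c1=28561/128 → after 2×micro: 371293/512; S2 reads c0=-2 → after 3×micro: 2 ⇒ (c0=-2, c1=371293/512, c2=2)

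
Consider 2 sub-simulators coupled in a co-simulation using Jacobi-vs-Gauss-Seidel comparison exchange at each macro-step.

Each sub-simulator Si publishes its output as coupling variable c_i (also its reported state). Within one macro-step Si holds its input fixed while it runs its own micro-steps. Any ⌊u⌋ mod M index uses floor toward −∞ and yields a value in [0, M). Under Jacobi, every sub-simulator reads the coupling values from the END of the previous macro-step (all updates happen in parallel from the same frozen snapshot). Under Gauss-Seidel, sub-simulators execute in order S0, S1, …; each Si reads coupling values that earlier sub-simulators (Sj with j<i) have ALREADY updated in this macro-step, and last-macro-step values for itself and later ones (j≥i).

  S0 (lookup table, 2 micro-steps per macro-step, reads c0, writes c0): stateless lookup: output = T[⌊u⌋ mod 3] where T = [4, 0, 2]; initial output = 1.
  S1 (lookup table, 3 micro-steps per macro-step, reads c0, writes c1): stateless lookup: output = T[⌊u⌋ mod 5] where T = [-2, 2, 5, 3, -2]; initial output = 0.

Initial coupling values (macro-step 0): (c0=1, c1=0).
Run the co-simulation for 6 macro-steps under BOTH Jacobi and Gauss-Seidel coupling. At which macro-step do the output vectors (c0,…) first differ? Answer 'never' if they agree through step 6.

first divergence at macro-step: 1

[Jacobi] macro 1: S0 reads c0=1 → after 2×micro: 0; S1 reads c0=1 → after 3×micro: 2 ⇒ (c0=0, c1=2)
[Jacobi] macro 2: S0 reads c0=0 → after 2×micro: 4; S1 reads c0=0 → after 3×micro: -2 ⇒ (c0=4, c1=-2)
[Jacobi] macro 3: S0 reads c0=4 → after 2×micro: 0; S1 reads c0=4 → after 3×micro: -2 ⇒ (c0=0, c1=-2)
[Jacobi] macro 4: S0 reads c0=0 → after 2×micro: 4; S1 reads c0=0 → after 3×micro: -2 ⇒ (c0=4, c1=-2)
[Jacobi] macro 5: S0 reads c0=4 → after 2×micro: 0; S1 reads c0=4 → after 3×micro: -2 ⇒ (c0=0, c1=-2)
[Jacobi] macro 6: S0 reads c0=0 → after 2×micro: 4; S1 reads c0=0 → after 3×micro: -2 ⇒ (c0=4, c1=-2)
[Gauss-Seidel] macro 1: S0 reads c0=1 → after 2×micro: 0; S1 reads c0=0 → after 3×micro: -2 ⇒ (c0=0, c1=-2)
[Gauss-Seidel] macro 2: S0 reads c0=0 → after 2×micro: 4; S1 reads c0=4 → after 3×micro: -2 ⇒ (c0=4, c1=-2)
[Gauss-Seidel] macro 3: S0 reads c0=4 → after 2×micro: 0; S1 reads c0=0 → after 3×micro: -2 ⇒ (c0=0, c1=-2)
[Gauss-Seidel] macro 4: S0 reads c0=0 → after 2×micro: 4; S1 reads c0=4 → after 3×micro: -2 ⇒ (c0=4, c1=-2)
[Gauss-Seidel] macro 5: S0 reads c0=4 → after 2×micro: 0; S1 reads c0=0 → after 3×micro: -2 ⇒ (c0=0, c1=-2)
[Gauss-Seidel] macro 6: S0 reads c0=0 → after 2×micro: 4; S1 reads c0=4 → after 3×micro: -2 ⇒ (c0=4, c1=-2)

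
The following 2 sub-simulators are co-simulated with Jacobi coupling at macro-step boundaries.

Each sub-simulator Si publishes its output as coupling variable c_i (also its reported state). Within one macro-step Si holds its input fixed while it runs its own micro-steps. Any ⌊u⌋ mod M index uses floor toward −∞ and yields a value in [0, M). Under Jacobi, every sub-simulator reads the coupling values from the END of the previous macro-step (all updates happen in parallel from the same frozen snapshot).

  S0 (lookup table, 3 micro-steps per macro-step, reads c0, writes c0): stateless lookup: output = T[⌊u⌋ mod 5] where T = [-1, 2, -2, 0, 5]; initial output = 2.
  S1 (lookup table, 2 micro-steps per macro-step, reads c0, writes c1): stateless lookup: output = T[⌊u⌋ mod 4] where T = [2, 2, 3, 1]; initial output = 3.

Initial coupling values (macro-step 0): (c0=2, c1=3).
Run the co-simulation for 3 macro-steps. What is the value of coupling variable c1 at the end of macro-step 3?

c1 at macro-step 3 = 2

macro 1: S0 reads c0=2 → after 3×micro: -2; S1 reads c0=2 → after 2×micro: 3 ⇒ (c0=-2, c1=3)
macro 2: S0 reads c0=-2 → after 3×micro: 0; S1 reads c0=-2 → after 2×micro: 3 ⇒ (c0=0, c1=3)
macro 3: S0 reads c0=0 → after 3×micro: -1; S1 reads c0=0 → after 2×micro: 2 ⇒ (c0=-1, c1=2)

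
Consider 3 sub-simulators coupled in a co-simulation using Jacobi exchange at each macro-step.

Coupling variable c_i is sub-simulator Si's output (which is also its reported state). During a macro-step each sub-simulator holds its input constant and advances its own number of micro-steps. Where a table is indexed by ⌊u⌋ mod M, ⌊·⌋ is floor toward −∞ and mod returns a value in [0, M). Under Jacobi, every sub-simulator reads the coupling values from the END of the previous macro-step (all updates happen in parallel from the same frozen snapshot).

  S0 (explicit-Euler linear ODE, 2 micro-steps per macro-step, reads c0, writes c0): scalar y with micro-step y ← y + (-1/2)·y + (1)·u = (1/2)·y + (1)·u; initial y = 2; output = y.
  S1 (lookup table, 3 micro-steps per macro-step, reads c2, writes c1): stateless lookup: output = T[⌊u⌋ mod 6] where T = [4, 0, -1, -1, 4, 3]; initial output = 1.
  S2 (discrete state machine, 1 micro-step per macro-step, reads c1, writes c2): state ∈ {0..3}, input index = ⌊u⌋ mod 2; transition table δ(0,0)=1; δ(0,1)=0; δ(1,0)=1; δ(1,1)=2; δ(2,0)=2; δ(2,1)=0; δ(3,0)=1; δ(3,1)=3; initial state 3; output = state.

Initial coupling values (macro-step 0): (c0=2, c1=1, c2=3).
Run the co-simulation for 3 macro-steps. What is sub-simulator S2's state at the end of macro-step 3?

macro 1: S0 reads c0=2 → after 2×micro: 7/2; S1 reads c2=3 → after 3×micro: -1; S2 reads c1=1 → after 1×micro: 3 ⇒ (c0=7/2, c1=-1, c2=3)
macro 2: S0 reads c0=7/2 → after 2×micro: 49/8; S1 reads c2=3 → after 3×micro: -1; S2 reads c1=-1 → after 1×micro: 3 ⇒ (c0=49/8, c1=-1, c2=3)
macro 3: S0 reads c0=49/8 → after 2×micro: 343/32; S1 reads c2=3 → after 3×micro: -1; S2 reads c1=-1 → after 1×micro: 3 ⇒ (c0=343/32, c1=-1, c2=3)

S2 state at macro-step 3 = 3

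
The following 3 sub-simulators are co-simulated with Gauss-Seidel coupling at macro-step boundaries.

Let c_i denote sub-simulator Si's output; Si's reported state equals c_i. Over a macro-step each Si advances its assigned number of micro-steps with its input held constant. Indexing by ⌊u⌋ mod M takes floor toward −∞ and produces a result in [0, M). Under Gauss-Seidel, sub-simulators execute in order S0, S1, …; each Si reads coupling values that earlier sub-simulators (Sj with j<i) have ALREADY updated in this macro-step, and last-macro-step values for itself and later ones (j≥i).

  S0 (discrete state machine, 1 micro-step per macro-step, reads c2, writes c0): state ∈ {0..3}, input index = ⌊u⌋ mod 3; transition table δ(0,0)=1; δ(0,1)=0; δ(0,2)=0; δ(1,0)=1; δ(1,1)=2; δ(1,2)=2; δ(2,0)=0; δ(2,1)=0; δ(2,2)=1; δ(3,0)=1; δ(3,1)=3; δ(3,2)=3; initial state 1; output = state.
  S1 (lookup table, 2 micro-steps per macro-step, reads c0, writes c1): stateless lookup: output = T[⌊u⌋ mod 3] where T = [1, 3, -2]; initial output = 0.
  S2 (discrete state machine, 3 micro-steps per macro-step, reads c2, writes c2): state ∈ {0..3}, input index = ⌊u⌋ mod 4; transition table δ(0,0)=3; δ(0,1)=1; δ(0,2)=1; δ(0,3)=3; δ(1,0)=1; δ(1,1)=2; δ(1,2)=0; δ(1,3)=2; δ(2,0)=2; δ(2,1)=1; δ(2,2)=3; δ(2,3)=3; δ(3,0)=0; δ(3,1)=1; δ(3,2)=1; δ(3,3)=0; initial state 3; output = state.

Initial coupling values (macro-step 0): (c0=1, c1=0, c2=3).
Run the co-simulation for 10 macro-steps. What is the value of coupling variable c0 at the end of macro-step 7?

macro 1: S0 reads c2=3 → after 1×micro: 1; S1 reads c0=1 → after 2×micro: 3; S2 reads c2=3 → after 3×micro: 0 ⇒ (c0=1, c1=3, c2=0)
macro 2: S0 reads c2=0 → after 1×micro: 1; S1 reads c0=1 → after 2×micro: 3; S2 reads c2=0 → after 3×micro: 3 ⇒ (c0=1, c1=3, c2=3)
macro 3: S0 reads c2=3 → after 1×micro: 1; S1 reads c0=1 → after 2×micro: 3; S2 reads c2=3 → after 3×micro: 0 ⇒ (c0=1, c1=3, c2=0)
macro 4: S0 reads c2=0 → after 1×micro: 1; S1 reads c0=1 → after 2×micro: 3; S2 reads c2=0 → after 3×micro: 3 ⇒ (c0=1, c1=3, c2=3)
macro 5: S0 reads c2=3 → after 1×micro: 1; S1 reads c0=1 → after 2×micro: 3; S2 reads c2=3 → after 3×micro: 0 ⇒ (c0=1, c1=3, c2=0)
macro 6: S0 reads c2=0 → after 1×micro: 1; S1 reads c0=1 → after 2×micro: 3; S2 reads c2=0 → after 3×micro: 3 ⇒ (c0=1, c1=3, c2=3)
macro 7: S0 reads c2=3 → after 1×micro: 1; S1 reads c0=1 → after 2×micro: 3; S2 reads c2=3 → after 3×micro: 0 ⇒ (c0=1, c1=3, c2=0)
macro 8: S0 reads c2=0 → after 1×micro: 1; S1 reads c0=1 → after 2×micro: 3; S2 reads c2=0 → after 3×micro: 3 ⇒ (c0=1, c1=3, c2=3)
macro 9: S0 reads c2=3 → after 1×micro: 1; S1 reads c0=1 → after 2×micro: 3; S2 reads c2=3 → after 3×micro: 0 ⇒ (c0=1, c1=3, c2=0)
macro 10: S0 reads c2=0 → after 1×micro: 1; S1 reads c0=1 → after 2×micro: 3; S2 reads c2=0 → after 3×micro: 3 ⇒ (c0=1, c1=3, c2=3)

c0 at macro-step 7 = 1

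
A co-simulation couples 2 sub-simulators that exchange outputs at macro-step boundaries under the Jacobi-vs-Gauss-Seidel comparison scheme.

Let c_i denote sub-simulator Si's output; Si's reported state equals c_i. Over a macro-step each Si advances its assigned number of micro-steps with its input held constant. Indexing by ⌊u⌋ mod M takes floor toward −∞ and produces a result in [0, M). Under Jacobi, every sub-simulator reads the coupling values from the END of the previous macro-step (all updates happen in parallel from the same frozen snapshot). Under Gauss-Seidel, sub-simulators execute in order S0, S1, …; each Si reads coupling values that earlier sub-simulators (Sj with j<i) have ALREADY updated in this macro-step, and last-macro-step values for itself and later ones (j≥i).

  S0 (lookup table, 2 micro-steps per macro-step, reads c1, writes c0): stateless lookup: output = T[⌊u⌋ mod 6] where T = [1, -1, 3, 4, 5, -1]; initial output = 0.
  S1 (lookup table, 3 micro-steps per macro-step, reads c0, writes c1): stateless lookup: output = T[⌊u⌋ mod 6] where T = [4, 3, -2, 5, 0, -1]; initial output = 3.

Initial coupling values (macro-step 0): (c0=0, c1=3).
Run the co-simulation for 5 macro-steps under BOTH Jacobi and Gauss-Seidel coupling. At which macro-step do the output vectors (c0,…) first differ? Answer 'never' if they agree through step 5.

first divergence at macro-step: 1

[Jacobi] macro 1: S0 reads c1=3 → after 2×micro: 4; S1 reads c0=0 → after 3×micro: 4 ⇒ (c0=4, c1=4)
[Jacobi] macro 2: S0 reads c1=4 → after 2×micro: 5; S1 reads c0=4 → after 3×micro: 0 ⇒ (c0=5, c1=0)
[Jacobi] macro 3: S0 reads c1=0 → after 2×micro: 1; S1 reads c0=5 → after 3×micro: -1 ⇒ (c0=1, c1=-1)
[Jacobi] macro 4: S0 reads c1=-1 → after 2×micro: -1; S1 reads c0=1 → after 3×micro: 3 ⇒ (c0=-1, c1=3)
[Jacobi] macro 5: S0 reads c1=3 → after 2×micro: 4; S1 reads c0=-1 → after 3×micro: -1 ⇒ (c0=4, c1=-1)
[Gauss-Seidel] macro 1: S0 reads c1=3 → after 2×micro: 4; S1 reads c0=4 → after 3×micro: 0 ⇒ (c0=4, c1=0)
[Gauss-Seidel] macro 2: S0 reads c1=0 → after 2×micro: 1; S1 reads c0=1 → after 3×micro: 3 ⇒ (c0=1, c1=3)
[Gauss-Seidel] macro 3: S0 reads c1=3 → after 2×micro: 4; S1 reads c0=4 → after 3×micro: 0 ⇒ (c0=4, c1=0)
[Gauss-Seidel] macro 4: S0 reads c1=0 → after 2×micro: 1; S1 reads c0=1 → after 3×micro: 3 ⇒ (c0=1, c1=3)
[Gauss-Seidel] macro 5: S0 reads c1=3 → after 2×micro: 4; S1 reads c0=4 → after 3×micro: 0 ⇒ (c0=4, c1=0)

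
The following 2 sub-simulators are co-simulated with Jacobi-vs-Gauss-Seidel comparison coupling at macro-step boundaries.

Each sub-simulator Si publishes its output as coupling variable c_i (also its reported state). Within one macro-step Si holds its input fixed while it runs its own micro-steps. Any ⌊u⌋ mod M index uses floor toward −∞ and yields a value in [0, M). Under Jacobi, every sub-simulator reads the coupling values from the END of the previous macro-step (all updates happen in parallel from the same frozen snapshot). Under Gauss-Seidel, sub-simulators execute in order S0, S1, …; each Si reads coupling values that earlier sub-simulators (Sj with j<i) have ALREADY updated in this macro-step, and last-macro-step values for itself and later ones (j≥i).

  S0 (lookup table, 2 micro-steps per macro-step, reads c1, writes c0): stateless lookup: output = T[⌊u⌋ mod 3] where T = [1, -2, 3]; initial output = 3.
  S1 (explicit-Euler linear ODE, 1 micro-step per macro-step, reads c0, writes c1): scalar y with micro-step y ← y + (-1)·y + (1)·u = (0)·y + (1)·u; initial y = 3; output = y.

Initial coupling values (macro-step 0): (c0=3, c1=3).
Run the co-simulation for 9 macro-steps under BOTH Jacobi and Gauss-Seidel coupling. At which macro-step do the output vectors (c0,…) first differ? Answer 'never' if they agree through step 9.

first divergence at macro-step: 1

[Jacobi] macro 1: S0 reads c1=3 → after 2×micro: 1; S1 reads c0=3 → after 1×micro: 3 ⇒ (c0=1, c1=3)
[Jacobi] macro 2: S0 reads c1=3 → after 2×micro: 1; S1 reads c0=1 → after 1×micro: 1 ⇒ (c0=1, c1=1)
[Jacobi] macro 3: S0 reads c1=1 → after 2×micro: -2; S1 reads c0=1 → after 1×micro: 1 ⇒ (c0=-2, c1=1)
[Jacobi] macro 4: S0 reads c1=1 → after 2×micro: -2; S1 reads c0=-2 → after 1×micro: -2 ⇒ (c0=-2, c1=-2)
[Jacobi] macro 5: S0 reads c1=-2 → after 2×micro: -2; S1 reads c0=-2 → after 1×micro: -2 ⇒ (c0=-2, c1=-2)
[Jacobi] macro 6: S0 reads c1=-2 → after 2×micro: -2; S1 reads c0=-2 → after 1×micro: -2 ⇒ (c0=-2, c1=-2)
[Jacobi] macro 7: S0 reads c1=-2 → after 2×micro: -2; S1 reads c0=-2 → after 1×micro: -2 ⇒ (c0=-2, c1=-2)
[Jacobi] macro 8: S0 reads c1=-2 → after 2×micro: -2; S1 reads c0=-2 → after 1×micro: -2 ⇒ (c0=-2, c1=-2)
[Jacobi] macro 9: S0 reads c1=-2 → after 2×micro: -2; S1 reads c0=-2 → after 1×micro: -2 ⇒ (c0=-2, c1=-2)
[Gauss-Seidel] macro 1: S0 reads c1=3 → after 2×micro: 1; S1 reads c0=1 → after 1×micro: 1 ⇒ (c0=1, c1=1)
[Gauss-Seidel] macro 2: S0 reads c1=1 → after 2×micro: -2; S1 reads c0=-2 → after 1×micro: -2 ⇒ (c0=-2, c1=-2)
[Gauss-Seidel] macro 3: S0 reads c1=-2 → after 2×micro: -2; S1 reads c0=-2 → after 1×micro: -2 ⇒ (c0=-2, c1=-2)
[Gauss-Seidel] macro 4: S0 reads c1=-2 → after 2×micro: -2; S1 reads c0=-2 → after 1×micro: -2 ⇒ (c0=-2, c1=-2)
[Gauss-Seidel] macro 5: S0 reads c1=-2 → after 2×micro: -2; S1 reads c0=-2 → after 1×micro: -2 ⇒ (c0=-2, c1=-2)
[Gauss-Seidel] macro 6: S0 reads c1=-2 → after 2×micro: -2; S1 reads c0=-2 → after 1×micro: -2 ⇒ (c0=-2, c1=-2)
[Gauss-Seidel] macro 7: S0 reads c1=-2 → after 2×micro: -2; S1 reads c0=-2 → after 1×micro: -2 ⇒ (c0=-2, c1=-2)
[Gauss-Seidel] macro 8: S0 reads c1=-2 → after 2×micro: -2; S1 reads c0=-2 → after 1×micro: -2 ⇒ (c0=-2, c1=-2)
[Gauss-Seidel] macro 9: S0 reads c1=-2 → after 2×micro: -2; S1 reads c0=-2 → after 1×micro: -2 ⇒ (c0=-2, c1=-2)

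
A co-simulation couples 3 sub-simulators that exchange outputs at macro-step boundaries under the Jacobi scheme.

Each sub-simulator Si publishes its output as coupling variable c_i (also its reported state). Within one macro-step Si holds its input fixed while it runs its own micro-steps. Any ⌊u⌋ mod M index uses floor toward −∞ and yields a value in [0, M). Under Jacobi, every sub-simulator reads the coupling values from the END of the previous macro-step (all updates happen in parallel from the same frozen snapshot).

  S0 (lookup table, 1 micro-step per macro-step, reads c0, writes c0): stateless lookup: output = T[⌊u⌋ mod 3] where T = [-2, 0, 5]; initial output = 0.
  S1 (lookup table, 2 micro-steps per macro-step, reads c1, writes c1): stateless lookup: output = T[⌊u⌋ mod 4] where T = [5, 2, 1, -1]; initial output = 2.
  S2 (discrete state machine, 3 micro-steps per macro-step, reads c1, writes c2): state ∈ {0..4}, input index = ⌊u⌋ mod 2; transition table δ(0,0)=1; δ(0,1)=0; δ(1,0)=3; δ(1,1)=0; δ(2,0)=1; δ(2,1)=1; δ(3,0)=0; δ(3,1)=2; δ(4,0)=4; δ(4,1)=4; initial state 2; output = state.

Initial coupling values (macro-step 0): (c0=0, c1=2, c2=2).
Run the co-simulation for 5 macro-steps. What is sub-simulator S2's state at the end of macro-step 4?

S2 state at macro-step 4 = 0

macro 1: S0 reads c0=0 → after 1×micro: -2; S1 reads c1=2 → after 2×micro: 1; S2 reads c1=2 → after 3×micro: 0 ⇒ (c0=-2, c1=1, c2=0)
macro 2: S0 reads c0=-2 → after 1×micro: 0; S1 reads c1=1 → after 2×micro: 2; S2 reads c1=1 → after 3×micro: 0 ⇒ (c0=0, c1=2, c2=0)
macro 3: S0 reads c0=0 → after 1×micro: -2; S1 reads c1=2 → after 2×micro: 1; S2 reads c1=2 → after 3×micro: 0 ⇒ (c0=-2, c1=1, c2=0)
macro 4: S0 reads c0=-2 → after 1×micro: 0; S1 reads c1=1 → after 2×micro: 2; S2 reads c1=1 → after 3×micro: 0 ⇒ (c0=0, c1=2, c2=0)
macro 5: S0 reads c0=0 → after 1×micro: -2; S1 reads c1=2 → after 2×micro: 1; S2 reads c1=2 → after 3×micro: 0 ⇒ (c0=-2, c1=1, c2=0)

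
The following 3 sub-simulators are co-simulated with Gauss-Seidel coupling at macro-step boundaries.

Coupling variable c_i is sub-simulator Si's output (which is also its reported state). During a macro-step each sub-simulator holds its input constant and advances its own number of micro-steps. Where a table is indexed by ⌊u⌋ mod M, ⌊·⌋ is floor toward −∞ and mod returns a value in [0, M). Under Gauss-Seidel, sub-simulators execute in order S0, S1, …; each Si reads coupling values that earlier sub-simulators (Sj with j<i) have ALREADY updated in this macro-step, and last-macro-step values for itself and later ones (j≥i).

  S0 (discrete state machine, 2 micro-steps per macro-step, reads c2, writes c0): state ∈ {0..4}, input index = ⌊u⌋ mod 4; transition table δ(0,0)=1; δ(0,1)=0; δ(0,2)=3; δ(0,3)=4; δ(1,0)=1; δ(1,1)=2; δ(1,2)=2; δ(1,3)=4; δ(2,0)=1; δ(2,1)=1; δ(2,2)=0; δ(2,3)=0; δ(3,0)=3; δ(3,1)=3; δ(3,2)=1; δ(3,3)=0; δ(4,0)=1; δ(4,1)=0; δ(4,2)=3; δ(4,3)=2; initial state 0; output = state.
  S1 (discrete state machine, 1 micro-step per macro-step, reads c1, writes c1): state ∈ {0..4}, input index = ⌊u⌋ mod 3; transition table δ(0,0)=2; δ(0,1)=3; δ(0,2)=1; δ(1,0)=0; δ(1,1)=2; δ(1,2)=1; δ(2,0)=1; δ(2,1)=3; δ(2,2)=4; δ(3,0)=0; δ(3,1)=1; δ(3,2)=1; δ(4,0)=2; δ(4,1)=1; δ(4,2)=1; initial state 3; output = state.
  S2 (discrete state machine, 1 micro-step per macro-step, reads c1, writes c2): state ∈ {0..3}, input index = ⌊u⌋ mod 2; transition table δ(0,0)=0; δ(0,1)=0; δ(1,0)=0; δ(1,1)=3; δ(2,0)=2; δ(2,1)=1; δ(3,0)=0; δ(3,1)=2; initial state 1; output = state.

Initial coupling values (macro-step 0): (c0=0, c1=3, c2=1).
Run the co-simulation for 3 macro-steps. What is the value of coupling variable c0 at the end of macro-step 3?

macro 1: S0 reads c2=1 → after 2×micro: 0; S1 reads c1=3 → after 1×micro: 0; S2 reads c1=0 → after 1×micro: 0 ⇒ (c0=0, c1=0, c2=0)
macro 2: S0 reads c2=0 → after 2×micro: 1; S1 reads c1=0 → after 1×micro: 2; S2 reads c1=2 → after 1×micro: 0 ⇒ (c0=1, c1=2, c2=0)
macro 3: S0 reads c2=0 → after 2×micro: 1; S1 reads c1=2 → after 1×micro: 4; S2 reads c1=4 → after 1×micro: 0 ⇒ (c0=1, c1=4, c2=0)

c0 at macro-step 3 = 1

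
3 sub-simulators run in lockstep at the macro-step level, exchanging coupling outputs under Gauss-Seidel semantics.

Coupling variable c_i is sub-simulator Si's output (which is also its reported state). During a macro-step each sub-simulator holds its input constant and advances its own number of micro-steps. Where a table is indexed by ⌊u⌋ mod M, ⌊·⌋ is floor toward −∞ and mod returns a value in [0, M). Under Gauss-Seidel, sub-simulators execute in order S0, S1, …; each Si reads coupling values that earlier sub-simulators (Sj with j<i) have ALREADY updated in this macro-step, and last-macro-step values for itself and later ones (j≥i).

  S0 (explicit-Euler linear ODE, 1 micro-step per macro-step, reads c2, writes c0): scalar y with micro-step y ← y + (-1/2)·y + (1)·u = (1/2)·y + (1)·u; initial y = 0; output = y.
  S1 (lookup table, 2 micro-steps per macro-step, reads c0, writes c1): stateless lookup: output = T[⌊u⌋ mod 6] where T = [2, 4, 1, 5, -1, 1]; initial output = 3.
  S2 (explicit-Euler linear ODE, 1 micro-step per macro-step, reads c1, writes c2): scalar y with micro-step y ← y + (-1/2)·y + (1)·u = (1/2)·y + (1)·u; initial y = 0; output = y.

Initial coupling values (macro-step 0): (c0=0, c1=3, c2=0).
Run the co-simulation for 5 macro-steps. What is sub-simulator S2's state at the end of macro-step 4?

macro 1: S0 reads c2=0 → after 1×micro: 0; S1 reads c0=0 → after 2×micro: 2; S2 reads c1=2 → after 1×micro: 2 ⇒ (c0=0, c1=2, c2=2)
macro 2: S0 reads c2=2 → after 1×micro: 2; S1 reads c0=2 → after 2×micro: 1; S2 reads c1=1 → after 1×micro: 2 ⇒ (c0=2, c1=1, c2=2)
macro 3: S0 reads c2=2 → after 1×micro: 3; S1 reads c0=3 → after 2×micro: 5; S2 reads c1=5 → after 1×micro: 6 ⇒ (c0=3, c1=5, c2=6)
macro 4: S0 reads c2=6 → after 1×micro: 15/2; S1 reads c0=15/2 → after 2×micro: 4; S2 reads c1=4 → after 1×micro: 7 ⇒ (c0=15/2, c1=4, c2=7)
macro 5: S0 reads c2=7 → after 1×micro: 43/4; S1 reads c0=43/4 → after 2×micro: -1; S2 reads c1=-1 → after 1×micro: 5/2 ⇒ (c0=43/4, c1=-1, c2=5/2)

S2 state at macro-step 4 = 7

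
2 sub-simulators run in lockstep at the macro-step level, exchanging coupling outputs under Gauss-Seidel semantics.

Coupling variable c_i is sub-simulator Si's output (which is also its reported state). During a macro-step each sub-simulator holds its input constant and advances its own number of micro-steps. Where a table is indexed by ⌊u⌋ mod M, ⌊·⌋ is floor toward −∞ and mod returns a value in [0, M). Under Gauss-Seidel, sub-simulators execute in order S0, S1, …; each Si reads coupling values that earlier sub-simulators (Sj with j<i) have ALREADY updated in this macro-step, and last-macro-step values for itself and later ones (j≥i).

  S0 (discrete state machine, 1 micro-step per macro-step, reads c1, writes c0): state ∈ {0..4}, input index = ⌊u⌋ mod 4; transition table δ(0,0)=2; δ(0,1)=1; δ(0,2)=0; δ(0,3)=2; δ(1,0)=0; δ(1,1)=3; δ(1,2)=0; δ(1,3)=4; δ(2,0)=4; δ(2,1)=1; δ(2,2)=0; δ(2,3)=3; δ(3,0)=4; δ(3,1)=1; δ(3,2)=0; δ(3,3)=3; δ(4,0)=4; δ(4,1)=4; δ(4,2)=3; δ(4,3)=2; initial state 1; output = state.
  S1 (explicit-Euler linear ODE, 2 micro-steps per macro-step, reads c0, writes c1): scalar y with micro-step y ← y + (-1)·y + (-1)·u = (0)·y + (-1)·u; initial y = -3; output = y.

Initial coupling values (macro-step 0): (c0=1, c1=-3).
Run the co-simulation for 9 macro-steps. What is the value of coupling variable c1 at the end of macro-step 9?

macro 1: S0 reads c1=-3 → after 1×micro: 3; S1 reads c0=3 → after 2×micro: -3 ⇒ (c0=3, c1=-3)
macro 2: S0 reads c1=-3 → after 1×micro: 1; S1 reads c0=1 → after 2×micro: -1 ⇒ (c0=1, c1=-1)
macro 3: S0 reads c1=-1 → after 1×micro: 4; S1 reads c0=4 → after 2×micro: -4 ⇒ (c0=4, c1=-4)
macro 4: S0 reads c1=-4 → after 1×micro: 4; S1 reads c0=4 → after 2×micro: -4 ⇒ (c0=4, c1=-4)
macro 5: S0 reads c1=-4 → after 1×micro: 4; S1 reads c0=4 → after 2×micro: -4 ⇒ (c0=4, c1=-4)
macro 6: S0 reads c1=-4 → after 1×micro: 4; S1 reads c0=4 → after 2×micro: -4 ⇒ (c0=4, c1=-4)
macro 7: S0 reads c1=-4 → after 1×micro: 4; S1 reads c0=4 → after 2×micro: -4 ⇒ (c0=4, c1=-4)
macro 8: S0 reads c1=-4 → after 1×micro: 4; S1 reads c0=4 → after 2×micro: -4 ⇒ (c0=4, c1=-4)
macro 9: S0 reads c1=-4 → after 1×micro: 4; S1 reads c0=4 → after 2×micro: -4 ⇒ (c0=4, c1=-4)

c1 at macro-step 9 = -4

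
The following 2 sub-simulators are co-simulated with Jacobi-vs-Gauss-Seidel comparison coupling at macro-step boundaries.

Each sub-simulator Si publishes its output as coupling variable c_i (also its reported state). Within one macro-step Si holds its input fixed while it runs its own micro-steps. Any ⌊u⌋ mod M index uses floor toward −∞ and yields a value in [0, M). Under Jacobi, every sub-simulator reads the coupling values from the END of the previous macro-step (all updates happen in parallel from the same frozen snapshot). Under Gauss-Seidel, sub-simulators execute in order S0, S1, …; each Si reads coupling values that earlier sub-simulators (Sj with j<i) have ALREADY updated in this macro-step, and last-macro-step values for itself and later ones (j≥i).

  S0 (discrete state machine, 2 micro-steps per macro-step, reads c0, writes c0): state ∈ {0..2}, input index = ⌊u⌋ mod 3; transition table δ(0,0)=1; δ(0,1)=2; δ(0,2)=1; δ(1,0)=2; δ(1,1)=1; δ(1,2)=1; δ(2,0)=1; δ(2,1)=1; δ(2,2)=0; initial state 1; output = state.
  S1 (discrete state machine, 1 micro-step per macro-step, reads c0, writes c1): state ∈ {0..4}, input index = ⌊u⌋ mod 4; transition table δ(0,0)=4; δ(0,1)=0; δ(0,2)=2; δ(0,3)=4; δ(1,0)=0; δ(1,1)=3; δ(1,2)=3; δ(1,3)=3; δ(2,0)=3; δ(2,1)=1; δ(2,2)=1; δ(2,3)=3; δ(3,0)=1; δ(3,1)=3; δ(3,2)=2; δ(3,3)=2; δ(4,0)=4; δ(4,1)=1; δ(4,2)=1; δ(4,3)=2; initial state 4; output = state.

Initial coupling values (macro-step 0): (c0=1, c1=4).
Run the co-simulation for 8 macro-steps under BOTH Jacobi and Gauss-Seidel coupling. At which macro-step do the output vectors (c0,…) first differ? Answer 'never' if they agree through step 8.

[Jacobi] macro 1: S0 reads c0=1 → after 2×micro: 1; S1 reads c0=1 → after 1×micro: 1 ⇒ (c0=1, c1=1)
[Jacobi] macro 2: S0 reads c0=1 → after 2×micro: 1; S1 reads c0=1 → after 1×micro: 3 ⇒ (c0=1, c1=3)
[Jacobi] macro 3: S0 reads c0=1 → after 2×micro: 1; S1 reads c0=1 → after 1×micro: 3 ⇒ (c0=1, c1=3)
[Jacobi] macro 4: S0 reads c0=1 → after 2×micro: 1; S1 reads c0=1 → after 1×micro: 3 ⇒ (c0=1, c1=3)
[Jacobi] macro 5: S0 reads c0=1 → after 2×micro: 1; S1 reads c0=1 → after 1×micro: 3 ⇒ (c0=1, c1=3)
[Jacobi] macro 6: S0 reads c0=1 → after 2×micro: 1; S1 reads c0=1 → after 1×micro: 3 ⇒ (c0=1, c1=3)
[Jacobi] macro 7: S0 reads c0=1 → after 2×micro: 1; S1 reads c0=1 → after 1×micro: 3 ⇒ (c0=1, c1=3)
[Jacobi] macro 8: S0 reads c0=1 → after 2×micro: 1; S1 reads c0=1 → after 1×micro: 3 ⇒ (c0=1, c1=3)
[Gauss-Seidel] macro 1: S0 reads c0=1 → after 2×micro: 1; S1 reads c0=1 → after 1×micro: 1 ⇒ (c0=1, c1=1)
[Gauss-Seidel] macro 2: S0 reads c0=1 → after 2×micro: 1; S1 reads c0=1 → after 1×micro: 3 ⇒ (c0=1, c1=3)
[Gauss-Seidel] macro 3: S0 reads c0=1 → after 2×micro: 1; S1 reads c0=1 → after 1×micro: 3 ⇒ (c0=1, c1=3)
[Gauss-Seidel] macro 4: S0 reads c0=1 → after 2×micro: 1; S1 reads c0=1 → after 1×micro: 3 ⇒ (c0=1, c1=3)
[Gauss-Seidel] macro 5: S0 reads c0=1 → after 2×micro: 1; S1 reads c0=1 → after 1×micro: 3 ⇒ (c0=1, c1=3)
[Gauss-Seidel] macro 6: S0 reads c0=1 → after 2×micro: 1; S1 reads c0=1 → after 1×micro: 3 ⇒ (c0=1, c1=3)
[Gauss-Seidel] macro 7: S0 reads c0=1 → after 2×micro: 1; S1 reads c0=1 → after 1×micro: 3 ⇒ (c0=1, c1=3)
[Gauss-Seidel] macro 8: S0 reads c0=1 → after 2×micro: 1; S1 reads c0=1 → after 1×micro: 3 ⇒ (c0=1, c1=3)

first divergence at macro-step: never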